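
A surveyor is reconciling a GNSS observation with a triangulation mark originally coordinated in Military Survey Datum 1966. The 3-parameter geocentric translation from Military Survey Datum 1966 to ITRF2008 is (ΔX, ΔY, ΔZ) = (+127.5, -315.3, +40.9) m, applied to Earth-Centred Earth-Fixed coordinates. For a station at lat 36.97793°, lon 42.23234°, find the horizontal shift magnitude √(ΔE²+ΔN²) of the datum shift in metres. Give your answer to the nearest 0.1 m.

335.5 m

At φ = 36.97793°, λ = 42.23234°: sin φ = 0.601507, cos φ = 0.798867, sin λ = 0.672139, cos λ = 0.740425.
ΔE = −sin λ·ΔX + cos λ·ΔY = −(0.672139)·(127.5) + (0.740425)·(-315.3) = -319.15 m.
ΔN = −sin φ cos λ·ΔX − sin φ sin λ·ΔY + cos φ·ΔZ = −(0.601507)(0.740425)(127.5) − (0.601507)(0.672139)(-315.3) + (0.798867)(40.9) = 103.36 m.
Horizontal magnitude = √(ΔE² + ΔN²) = √((-319.15)² + 103.36²) = 335.47 m.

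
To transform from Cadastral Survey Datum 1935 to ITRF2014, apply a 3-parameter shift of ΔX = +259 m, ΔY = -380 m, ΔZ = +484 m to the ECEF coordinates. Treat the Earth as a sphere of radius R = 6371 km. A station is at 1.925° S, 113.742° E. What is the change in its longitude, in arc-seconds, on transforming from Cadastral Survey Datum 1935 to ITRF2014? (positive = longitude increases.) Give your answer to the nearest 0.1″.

Δλ = -2.7″

sin φ = -0.033591, cos φ = 0.999436, sin λ = 0.915368, cos λ = -0.402619.
East component: ΔE = −sin λ·ΔX + cos λ·ΔY = −(0.915368)(259) + (-0.402619)(-380) = -84.09 m.
1° of latitude spans πR/180 = 111195 m; at latitude φ, 1° of longitude spans that × cos φ = 111132.2 m, so Δλ = -84.09 / 111132.2 × 3600 = -2.724″.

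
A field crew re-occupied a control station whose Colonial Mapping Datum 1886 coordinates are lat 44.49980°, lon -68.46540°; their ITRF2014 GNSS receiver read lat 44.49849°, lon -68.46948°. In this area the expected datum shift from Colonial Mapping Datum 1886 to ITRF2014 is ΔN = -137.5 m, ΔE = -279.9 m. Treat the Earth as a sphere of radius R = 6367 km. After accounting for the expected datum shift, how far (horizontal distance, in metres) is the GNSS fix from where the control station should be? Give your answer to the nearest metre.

44 m

Observed coordinate differences: Δφ = -0.00131°, Δλ = -0.00408°.
Converting to metres (1° lat = 111125 m, cos φ = 0.713253): observed ΔN = -145.6 m, observed ΔE = -323.4 m.
Subtracting the expected shift leaves a residual of -145.6 − (-137.5) = -8.1 m north and -323.4 − (-279.9) = -43.5 m east.
Residual distance = √((-8.1)² + (-43.5)²) = 44.2 m.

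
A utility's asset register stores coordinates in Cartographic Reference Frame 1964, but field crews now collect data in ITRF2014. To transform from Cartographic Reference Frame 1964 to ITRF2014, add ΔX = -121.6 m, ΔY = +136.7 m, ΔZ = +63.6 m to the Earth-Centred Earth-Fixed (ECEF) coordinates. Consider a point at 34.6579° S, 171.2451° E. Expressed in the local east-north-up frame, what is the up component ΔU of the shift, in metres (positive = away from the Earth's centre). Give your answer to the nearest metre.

At φ = -34.6579°, λ = 171.2451°: sin φ = -0.568675, cos φ = 0.822562, sin λ = 0.152208, cos λ = -0.988348.
ΔU = cos φ cos λ·ΔX + cos φ sin λ·ΔY + sin φ·ΔZ = (0.822562)(-0.988348)(-121.6) + (0.822562)(0.152208)(136.7) + (-0.568675)(63.6) = 79.81 m.

ΔU = 80 m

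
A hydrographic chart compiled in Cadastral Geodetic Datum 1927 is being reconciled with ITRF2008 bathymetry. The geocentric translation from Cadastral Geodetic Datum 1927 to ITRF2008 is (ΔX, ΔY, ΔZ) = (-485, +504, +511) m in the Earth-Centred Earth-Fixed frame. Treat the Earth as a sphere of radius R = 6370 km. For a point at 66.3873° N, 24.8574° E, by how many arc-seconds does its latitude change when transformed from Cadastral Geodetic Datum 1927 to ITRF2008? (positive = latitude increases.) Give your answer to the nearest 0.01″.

sin φ = 0.916274, cos φ = 0.400552, sin λ = 0.420361, cos λ = 0.907357.
North component: ΔN = −sin φ cos λ·ΔX − sin φ sin λ·ΔY + cos φ·ΔZ = −(0.916274)(0.907357)(-485) − (0.916274)(0.420361)(504) + (0.400552)(511) = 413.78 m.
1° of latitude spans πR/180 = 111177 m, so Δφ = 413.78 / 111177 × 3600 = 13.399″.

Δφ = 13.40″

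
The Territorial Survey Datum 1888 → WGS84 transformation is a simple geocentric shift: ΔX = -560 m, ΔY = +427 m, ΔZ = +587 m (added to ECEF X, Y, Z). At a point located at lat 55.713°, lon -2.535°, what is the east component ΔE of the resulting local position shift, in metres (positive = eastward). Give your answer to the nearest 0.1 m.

ΔE = 401.8 m

The local east axis at (φ, λ) is (−sin λ, cos λ, 0), so ΔE = −sin(-2.535°)·(-560) + cos(-2.535°)·427 = 401.81 m.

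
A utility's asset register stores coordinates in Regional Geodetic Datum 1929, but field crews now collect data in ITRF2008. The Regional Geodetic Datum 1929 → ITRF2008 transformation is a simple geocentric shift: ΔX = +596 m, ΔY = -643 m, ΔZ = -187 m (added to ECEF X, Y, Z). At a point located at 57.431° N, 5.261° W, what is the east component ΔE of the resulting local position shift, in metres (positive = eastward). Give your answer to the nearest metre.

The local east axis at (φ, λ) is (−sin λ, cos λ, 0), so ΔE = −sin(-5.261°)·596 + cos(-5.261°)·(-643) = -585.64 m.

ΔE = -586 m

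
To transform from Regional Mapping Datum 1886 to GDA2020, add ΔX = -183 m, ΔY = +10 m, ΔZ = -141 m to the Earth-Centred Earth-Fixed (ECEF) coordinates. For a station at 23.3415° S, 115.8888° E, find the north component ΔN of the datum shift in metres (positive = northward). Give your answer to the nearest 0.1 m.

ΔN = -94.2 m

At φ = -23.3415°, λ = 115.8888°: sin φ = -0.396211, cos φ = 0.918160, sin λ = 0.899643, cos λ = -0.436626.
ΔN = −sin φ cos λ·ΔX − sin φ sin λ·ΔY + cos φ·ΔZ = −(-0.396211)(-0.436626)(-183) − (-0.396211)(0.899643)(10) + (0.918160)(-141) = -94.24 m.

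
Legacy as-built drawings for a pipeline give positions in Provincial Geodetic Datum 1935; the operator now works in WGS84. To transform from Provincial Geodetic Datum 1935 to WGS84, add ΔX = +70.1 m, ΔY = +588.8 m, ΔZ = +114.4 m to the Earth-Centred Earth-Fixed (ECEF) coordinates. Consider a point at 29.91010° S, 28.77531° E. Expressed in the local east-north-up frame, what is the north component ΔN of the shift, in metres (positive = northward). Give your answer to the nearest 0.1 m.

ΔN = 271.1 m

At φ = -29.91010°, λ = 28.77531°: sin φ = -0.498641, cos φ = 0.866809, sin λ = 0.481376, cos λ = 0.876514.
ΔN = −sin φ cos λ·ΔX − sin φ sin λ·ΔY + cos φ·ΔZ = −(-0.498641)(0.876514)(70.1) − (-0.498641)(0.481376)(588.8) + (0.866809)(114.4) = 271.13 m.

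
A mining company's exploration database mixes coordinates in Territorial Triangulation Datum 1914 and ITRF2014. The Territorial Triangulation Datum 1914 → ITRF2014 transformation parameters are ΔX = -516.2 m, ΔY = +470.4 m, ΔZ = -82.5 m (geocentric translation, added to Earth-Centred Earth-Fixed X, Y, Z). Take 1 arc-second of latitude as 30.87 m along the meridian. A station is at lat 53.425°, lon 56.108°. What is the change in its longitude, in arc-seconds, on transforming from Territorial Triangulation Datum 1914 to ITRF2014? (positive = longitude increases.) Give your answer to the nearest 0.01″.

Δλ = 37.55″

sin φ = 0.803078, cos φ = 0.595875, sin λ = 0.830090, cos λ = 0.557629.
East component: ΔE = −sin λ·ΔX + cos λ·ΔY = −(0.830090)(-516.2) + (0.557629)(470.4) = 690.80 m.
1° of latitude spans 3600 × 30.87 = 111132 m; at latitude φ, 1° of longitude spans that × cos φ = 66220.7 m, so Δλ = 690.80 / 66220.7 × 3600 = 37.554″.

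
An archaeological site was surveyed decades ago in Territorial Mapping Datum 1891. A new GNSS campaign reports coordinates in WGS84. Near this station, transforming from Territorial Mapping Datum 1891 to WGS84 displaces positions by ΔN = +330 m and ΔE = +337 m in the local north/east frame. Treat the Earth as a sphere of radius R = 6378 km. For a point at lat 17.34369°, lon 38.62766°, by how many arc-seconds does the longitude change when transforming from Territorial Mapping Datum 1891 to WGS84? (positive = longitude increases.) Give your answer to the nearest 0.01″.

Δλ = 11.42″

At latitude 17.34369°, cos φ = 0.954534.
One radian of longitude at latitude φ spans R cos φ, so Δλ = ΔE / (R cos φ) = 337.0 / (6378000 × 0.954534) = 5.5355e-05 rad = 11.418″.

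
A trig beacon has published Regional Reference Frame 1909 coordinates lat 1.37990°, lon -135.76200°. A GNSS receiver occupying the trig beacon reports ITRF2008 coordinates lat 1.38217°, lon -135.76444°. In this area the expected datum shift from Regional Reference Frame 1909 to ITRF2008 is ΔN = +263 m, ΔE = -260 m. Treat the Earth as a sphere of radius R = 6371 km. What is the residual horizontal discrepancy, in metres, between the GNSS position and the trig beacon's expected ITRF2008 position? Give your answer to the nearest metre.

Observed coordinate differences: Δφ = +0.00227°, Δλ = -0.00244°.
Converting to metres (1° lat = 111195 m, cos φ = 0.999710): observed ΔN = 252.4 m, observed ΔE = -271.2 m.
Subtracting the expected shift leaves a residual of 252.4 − (263) = -10.6 m north and -271.2 − (-260) = -11.2 m east.
Residual distance = √((-10.6)² + (-11.2)²) = 15.4 m.

15 m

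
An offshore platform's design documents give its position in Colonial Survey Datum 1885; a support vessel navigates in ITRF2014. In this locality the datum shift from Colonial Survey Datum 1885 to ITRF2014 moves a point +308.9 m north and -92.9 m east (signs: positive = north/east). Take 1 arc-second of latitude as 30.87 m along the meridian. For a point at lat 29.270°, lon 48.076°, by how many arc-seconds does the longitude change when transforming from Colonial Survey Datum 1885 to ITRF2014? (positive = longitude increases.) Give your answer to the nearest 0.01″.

At latitude 29.270°, cos φ = 0.872325.
1″ of longitude at this latitude = 30.87 × cos φ = 26.9287 m, so Δλ = -92.9 / 26.9287 = -3.450″.

Δλ = -3.45″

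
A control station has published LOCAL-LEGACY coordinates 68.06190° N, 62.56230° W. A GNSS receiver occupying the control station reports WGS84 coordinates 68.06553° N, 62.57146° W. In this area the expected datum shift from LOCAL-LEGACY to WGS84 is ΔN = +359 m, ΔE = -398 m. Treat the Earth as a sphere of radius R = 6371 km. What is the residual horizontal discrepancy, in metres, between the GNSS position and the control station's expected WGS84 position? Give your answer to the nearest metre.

Observed coordinate differences: Δφ = +0.00363°, Δλ = -0.00916°.
Converting to metres (1° lat = 111195 m, cos φ = 0.373605): observed ΔN = 403.6 m, observed ΔE = -380.5 m.
Subtracting the expected shift leaves a residual of 403.6 − (359) = 44.6 m north and -380.5 − (-398) = 17.5 m east.
Residual distance = √(44.6² + 17.5²) = 47.9 m.

48 m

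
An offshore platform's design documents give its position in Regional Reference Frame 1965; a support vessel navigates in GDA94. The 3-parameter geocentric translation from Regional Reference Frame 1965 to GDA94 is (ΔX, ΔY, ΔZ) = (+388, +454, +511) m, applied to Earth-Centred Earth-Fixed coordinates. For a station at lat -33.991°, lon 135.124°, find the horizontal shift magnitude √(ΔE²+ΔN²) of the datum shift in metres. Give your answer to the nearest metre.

746 m

The local east axis at (φ, λ) is (−sin λ, cos λ, 0), so ΔE = −sin(135.124°)·388 + cos(135.124°)·454 = -595.48 m.
The local north axis is (−sin φ cos λ, −sin φ sin λ, cos φ), giving ΔN = -153.715 + 179.085 + 423.683 = 449.05 m.
Horizontal magnitude = √(ΔE² + ΔN²) = √((-595.48)² + 449.05²) = 745.82 m.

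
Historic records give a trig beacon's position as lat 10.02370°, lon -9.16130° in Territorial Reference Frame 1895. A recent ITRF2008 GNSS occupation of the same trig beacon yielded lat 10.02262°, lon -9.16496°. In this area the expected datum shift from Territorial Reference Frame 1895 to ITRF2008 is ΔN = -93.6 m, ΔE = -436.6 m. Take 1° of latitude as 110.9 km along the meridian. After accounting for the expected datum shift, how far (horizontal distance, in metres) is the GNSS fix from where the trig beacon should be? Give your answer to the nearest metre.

45 m

Observed coordinate differences: Δφ = -0.00108°, Δλ = -0.00366°.
Converting to metres (1° lat = 110900 m, cos φ = 0.984736): observed ΔN = -119.8 m, observed ΔE = -399.7 m.
Subtracting the expected shift leaves a residual of -119.8 − (-93.6) = -26.2 m north and -399.7 − (-436.6) = 36.9 m east.
Residual distance = √((-26.2)² + 36.9²) = 45.2 m.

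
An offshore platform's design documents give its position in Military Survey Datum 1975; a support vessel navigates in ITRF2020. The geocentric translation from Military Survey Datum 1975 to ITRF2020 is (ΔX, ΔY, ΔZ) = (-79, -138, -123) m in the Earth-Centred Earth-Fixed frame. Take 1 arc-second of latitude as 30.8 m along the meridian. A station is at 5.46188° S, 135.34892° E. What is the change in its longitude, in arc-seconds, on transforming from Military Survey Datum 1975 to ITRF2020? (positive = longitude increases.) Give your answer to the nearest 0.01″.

sin φ = -0.095183, cos φ = 0.995460, sin λ = 0.702788, cos λ = -0.711400.
East component: ΔE = −sin λ·ΔX + cos λ·ΔY = −(0.702788)(-79) + (-0.711400)(-138) = 153.69 m.
1° of latitude spans 3600 × 30.80 = 110880 m; at latitude φ, 1° of longitude spans that × cos φ = 110376.6 m, so Δλ = 153.69 / 110376.6 × 3600 = 5.013″.

Δλ = 5.01″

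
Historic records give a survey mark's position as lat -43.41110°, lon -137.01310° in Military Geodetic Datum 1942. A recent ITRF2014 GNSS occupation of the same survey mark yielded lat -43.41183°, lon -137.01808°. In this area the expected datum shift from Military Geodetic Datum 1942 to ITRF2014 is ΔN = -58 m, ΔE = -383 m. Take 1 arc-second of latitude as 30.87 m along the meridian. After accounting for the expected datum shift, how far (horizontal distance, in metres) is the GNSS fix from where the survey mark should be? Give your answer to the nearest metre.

30 m

Observed coordinate differences: Δφ = -0.00073°, Δλ = -0.00498°.
Converting to metres (1° lat = 111132 m, cos φ = 0.726442): observed ΔN = -81.1 m, observed ΔE = -402.0 m.
Subtracting the expected shift leaves a residual of -81.1 − (-58) = -23.1 m north and -402.0 − (-383) = -19.0 m east.
Residual distance = √((-23.1)² + (-19.0)²) = 30.0 m.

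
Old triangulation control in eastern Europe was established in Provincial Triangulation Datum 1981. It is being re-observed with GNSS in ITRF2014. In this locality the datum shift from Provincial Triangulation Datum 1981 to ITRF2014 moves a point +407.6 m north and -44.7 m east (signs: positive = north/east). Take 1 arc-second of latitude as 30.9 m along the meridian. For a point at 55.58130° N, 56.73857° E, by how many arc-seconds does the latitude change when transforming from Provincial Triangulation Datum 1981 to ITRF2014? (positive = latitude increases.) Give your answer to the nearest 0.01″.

Δφ = 13.19″

1″ of latitude = 30.90 m, so Δφ = 407.6 / 30.90 = 13.191″.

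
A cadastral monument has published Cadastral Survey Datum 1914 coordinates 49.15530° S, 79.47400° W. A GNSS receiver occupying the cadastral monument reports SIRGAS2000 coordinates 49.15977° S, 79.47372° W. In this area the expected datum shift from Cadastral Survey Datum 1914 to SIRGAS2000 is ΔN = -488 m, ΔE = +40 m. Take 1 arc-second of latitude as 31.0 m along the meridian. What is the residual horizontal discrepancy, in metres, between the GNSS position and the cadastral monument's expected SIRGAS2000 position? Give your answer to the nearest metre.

Observed coordinate differences: Δφ = -0.00447°, Δλ = +0.00028°.
Converting to metres (1° lat = 111600 m, cos φ = 0.654011): observed ΔN = -498.9 m, observed ΔE = 20.4 m.
Subtracting the expected shift leaves a residual of -498.9 − (-488) = -10.9 m north and 20.4 − (40) = -19.6 m east.
Residual distance = √((-10.9)² + (-19.6)²) = 22.4 m.

22 m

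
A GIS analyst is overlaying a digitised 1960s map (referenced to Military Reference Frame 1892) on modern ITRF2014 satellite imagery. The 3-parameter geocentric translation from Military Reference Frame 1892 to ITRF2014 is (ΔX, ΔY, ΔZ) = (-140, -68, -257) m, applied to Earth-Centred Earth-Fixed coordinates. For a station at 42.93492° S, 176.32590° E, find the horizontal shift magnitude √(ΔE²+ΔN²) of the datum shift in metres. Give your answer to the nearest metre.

The local east axis at (φ, λ) is (−sin λ, cos λ, 0), so ΔE = −sin(176.32590°)·(-140) + cos(176.32590°)·(-68) = 76.83 m.
The local north axis is (−sin φ cos λ, −sin φ sin λ, cos φ), giving ΔN = 95.167 − 2.968 − 188.157 = -95.96 m.
Horizontal magnitude = √(ΔE² + ΔN²) = √(76.83² + (-95.96)²) = 122.93 m.

123 m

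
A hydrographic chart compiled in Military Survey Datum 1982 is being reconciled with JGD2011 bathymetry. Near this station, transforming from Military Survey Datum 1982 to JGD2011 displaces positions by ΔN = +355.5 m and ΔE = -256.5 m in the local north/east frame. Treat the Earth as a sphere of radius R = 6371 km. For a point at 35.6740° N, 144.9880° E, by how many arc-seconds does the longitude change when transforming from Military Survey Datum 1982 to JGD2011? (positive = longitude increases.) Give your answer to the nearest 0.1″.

Δλ = -10.2″

At latitude 35.6740°, cos φ = 0.812348.
One radian of longitude at latitude φ spans R cos φ, so Δλ = ΔE / (R cos φ) = -256.5 / (6371000 × 0.812348) = -4.9561e-05 rad = -10.223″.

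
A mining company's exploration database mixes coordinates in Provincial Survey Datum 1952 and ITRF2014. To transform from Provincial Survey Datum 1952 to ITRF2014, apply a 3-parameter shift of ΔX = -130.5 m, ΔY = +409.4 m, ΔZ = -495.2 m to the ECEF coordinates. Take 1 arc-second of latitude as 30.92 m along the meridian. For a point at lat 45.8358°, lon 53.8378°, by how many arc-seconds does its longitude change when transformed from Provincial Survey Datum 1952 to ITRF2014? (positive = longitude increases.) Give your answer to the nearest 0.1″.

sin φ = 0.717346, cos φ = 0.696717, sin λ = 0.807350, cos λ = 0.590073.
East component: ΔE = −sin λ·ΔX + cos λ·ΔY = −(0.807350)(-130.5) + (0.590073)(409.4) = 346.94 m.
1° of latitude spans 3600 × 30.92 = 111312 m; at latitude φ, 1° of longitude spans that × cos φ = 77553.0 m, so Δλ = 346.94 / 77553.0 × 3600 = 16.105″.

Δλ = 16.1″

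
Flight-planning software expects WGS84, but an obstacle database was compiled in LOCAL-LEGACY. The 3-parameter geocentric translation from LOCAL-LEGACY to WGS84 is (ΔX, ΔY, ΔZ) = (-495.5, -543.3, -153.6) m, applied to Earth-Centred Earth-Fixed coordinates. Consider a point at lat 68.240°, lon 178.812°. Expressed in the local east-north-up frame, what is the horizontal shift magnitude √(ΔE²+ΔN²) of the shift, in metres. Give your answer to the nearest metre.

At φ = 68.240°, λ = 178.812°: sin φ = 0.928745, cos φ = 0.370720, sin λ = 0.020733, cos λ = -0.999785.
ΔE = −sin λ·ΔX + cos λ·ΔY = −(0.020733)·(-495.5) + (-0.999785)·(-543.3) = 553.46 m.
ΔN = −sin φ cos λ·ΔX − sin φ sin λ·ΔY + cos φ·ΔZ = −(0.928745)(-0.999785)(-495.5) − (0.928745)(0.020733)(-543.3) + (0.370720)(-153.6) = -506.58 m.
Horizontal magnitude = √(ΔE² + ΔN²) = √(553.46² + (-506.58)²) = 750.29 m.

750 m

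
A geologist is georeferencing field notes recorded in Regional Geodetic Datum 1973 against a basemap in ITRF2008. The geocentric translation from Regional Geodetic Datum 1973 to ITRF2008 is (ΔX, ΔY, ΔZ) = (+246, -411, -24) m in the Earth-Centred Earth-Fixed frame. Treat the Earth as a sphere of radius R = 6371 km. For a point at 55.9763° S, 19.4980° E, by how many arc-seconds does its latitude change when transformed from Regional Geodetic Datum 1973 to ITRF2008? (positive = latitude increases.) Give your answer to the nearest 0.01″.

sin φ = -0.828806, cos φ = 0.559536, sin λ = 0.333774, cos λ = 0.942653.
North component: ΔN = −sin φ cos λ·ΔX − sin φ sin λ·ΔY + cos φ·ΔZ = −(-0.828806)(0.942653)(246) − (-0.828806)(0.333774)(-411) + (0.559536)(-24) = 65.07 m.
1° of latitude spans πR/180 = 111195 m, so Δφ = 65.07 / 111195 × 3600 = 2.107″.

Δφ = 2.11″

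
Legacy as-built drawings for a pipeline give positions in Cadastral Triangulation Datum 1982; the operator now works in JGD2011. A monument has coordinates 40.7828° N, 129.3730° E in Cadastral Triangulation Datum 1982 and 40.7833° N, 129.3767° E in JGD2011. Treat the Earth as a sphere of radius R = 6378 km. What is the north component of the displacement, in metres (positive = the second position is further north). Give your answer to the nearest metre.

Δφ = 40.7833° − 40.7828° = +0.0005°; Δλ = 129.3767° − 129.3730° = +0.0037°.
1° along a meridian = πR/180 = 111317 m.
ΔN = Δφ × 111317 = 55.7 m; ΔE = Δλ × 111317 × cos(40.7828°) = +0.0037 × 111317 × 0.757191 = 311.9 m.

ΔN = 56 m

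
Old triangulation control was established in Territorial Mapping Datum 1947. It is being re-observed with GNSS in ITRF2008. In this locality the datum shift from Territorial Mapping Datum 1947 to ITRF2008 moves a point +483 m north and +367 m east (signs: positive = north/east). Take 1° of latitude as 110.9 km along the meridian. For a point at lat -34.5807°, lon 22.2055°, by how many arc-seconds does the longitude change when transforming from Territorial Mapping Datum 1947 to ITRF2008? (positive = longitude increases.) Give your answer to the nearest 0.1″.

At latitude -34.5807°, cos φ = 0.823328.
1° of longitude at this latitude = 110.9 × cos φ = 91.31 km, so Δλ = 367.0 / 91307.0 = 0.0040194° = 14.470″.

Δλ = 14.5″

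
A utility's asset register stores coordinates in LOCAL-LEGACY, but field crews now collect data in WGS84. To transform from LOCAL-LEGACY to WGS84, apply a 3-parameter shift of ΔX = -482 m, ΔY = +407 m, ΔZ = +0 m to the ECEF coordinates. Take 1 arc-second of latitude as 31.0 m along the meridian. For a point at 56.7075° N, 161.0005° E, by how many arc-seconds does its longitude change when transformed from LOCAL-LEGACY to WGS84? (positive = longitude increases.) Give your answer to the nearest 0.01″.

sin φ = 0.835879, cos φ = 0.548913, sin λ = 0.325560, cos λ = -0.945521.
East component: ΔE = −sin λ·ΔX + cos λ·ΔY = −(0.325560)(-482) + (-0.945521)(407) = -227.91 m.
1° of latitude spans 3600 × 31.00 = 111600 m; at latitude φ, 1° of longitude spans that × cos φ = 61258.7 m, so Δλ = -227.91 / 61258.7 × 3600 = -13.393″.

Δλ = -13.39″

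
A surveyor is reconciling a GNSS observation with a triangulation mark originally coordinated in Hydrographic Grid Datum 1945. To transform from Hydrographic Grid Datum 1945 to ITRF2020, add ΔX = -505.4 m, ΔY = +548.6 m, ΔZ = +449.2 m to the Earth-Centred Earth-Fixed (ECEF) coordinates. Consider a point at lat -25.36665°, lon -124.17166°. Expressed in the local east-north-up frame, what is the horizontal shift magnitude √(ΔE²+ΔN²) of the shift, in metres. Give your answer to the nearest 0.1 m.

At φ = -25.36665°, λ = -124.17166°: sin φ = -0.428409, cos φ = 0.903585, sin λ = -0.827358, cos λ = -0.561674.
ΔE = −sin λ·ΔX + cos λ·ΔY = −(-0.827358)·(-505.4) + (-0.561674)·(548.6) = -726.28 m.
ΔN = −sin φ cos λ·ΔX − sin φ sin λ·ΔY + cos φ·ΔZ = −(-0.428409)(-0.561674)(-505.4) − (-0.428409)(-0.827358)(548.6) + (0.903585)(449.2) = 333.05 m.
Horizontal magnitude = √(ΔE² + ΔN²) = √((-726.28)² + 333.05²) = 799.00 m.

799.0 m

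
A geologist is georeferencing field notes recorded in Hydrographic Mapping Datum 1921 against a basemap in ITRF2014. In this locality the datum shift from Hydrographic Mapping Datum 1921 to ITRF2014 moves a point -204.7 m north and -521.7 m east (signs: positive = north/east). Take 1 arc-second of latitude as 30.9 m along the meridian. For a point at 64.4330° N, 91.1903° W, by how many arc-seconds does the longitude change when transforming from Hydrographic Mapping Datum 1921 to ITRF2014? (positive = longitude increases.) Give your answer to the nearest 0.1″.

At latitude 64.4330°, cos φ = 0.431566.
1″ of longitude at this latitude = 30.90 × cos φ = 13.3354 m, so Δλ = -521.7 / 13.3354 = -39.121″.

Δλ = -39.1″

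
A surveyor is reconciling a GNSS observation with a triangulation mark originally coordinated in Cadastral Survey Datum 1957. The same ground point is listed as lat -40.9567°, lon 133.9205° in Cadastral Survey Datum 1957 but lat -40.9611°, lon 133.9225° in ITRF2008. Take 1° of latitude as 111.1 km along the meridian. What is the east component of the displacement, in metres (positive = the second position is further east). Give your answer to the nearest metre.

Δφ = -40.9611° − -40.9567° = -0.0044°; Δλ = 133.9225° − 133.9205° = +0.0020°.
ΔN = Δφ × 111100 = -488.8 m; ΔE = Δλ × 111100 × cos(-40.9567°) = +0.0020 × 111100 × 0.755205 = 167.8 m.

ΔE = 168 m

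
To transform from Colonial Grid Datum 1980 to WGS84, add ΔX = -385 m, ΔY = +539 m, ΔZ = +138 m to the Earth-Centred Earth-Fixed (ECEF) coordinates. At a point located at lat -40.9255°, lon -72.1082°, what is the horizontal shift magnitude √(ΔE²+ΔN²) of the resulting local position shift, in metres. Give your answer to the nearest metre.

369 m

At φ = -40.9255°, λ = -72.1082°: sin φ = -0.655077, cos φ = 0.755562, sin λ = -0.951638, cos λ = 0.307220.
ΔE = −sin λ·ΔX + cos λ·ΔY = −(-0.951638)·(-385) + (0.307220)·(539) = -200.79 m.
ΔN = −sin φ cos λ·ΔX − sin φ sin λ·ΔY + cos φ·ΔZ = −(-0.655077)(0.307220)(-385) − (-0.655077)(-0.951638)(539) + (0.755562)(138) = -309.23 m.
Horizontal magnitude = √(ΔE² + ΔN²) = √((-200.79)² + (-309.23)²) = 368.70 m.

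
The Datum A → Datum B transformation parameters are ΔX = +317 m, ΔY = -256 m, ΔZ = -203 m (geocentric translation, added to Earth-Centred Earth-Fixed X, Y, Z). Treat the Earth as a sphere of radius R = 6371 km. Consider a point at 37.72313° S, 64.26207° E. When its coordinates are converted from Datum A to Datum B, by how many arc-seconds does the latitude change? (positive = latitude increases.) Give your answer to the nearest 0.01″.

Δφ = -7.04″

sin φ = -0.611846, cos φ = 0.790977, sin λ = 0.900790, cos λ = 0.434256.
North component: ΔN = −sin φ cos λ·ΔX − sin φ sin λ·ΔY + cos φ·ΔZ = −(-0.611846)(0.434256)(317) − (-0.611846)(0.900790)(-256) + (0.790977)(-203) = -217.44 m.
1° of latitude spans πR/180 = 111195 m, so Δφ = -217.44 / 111195 × 3600 = -7.040″.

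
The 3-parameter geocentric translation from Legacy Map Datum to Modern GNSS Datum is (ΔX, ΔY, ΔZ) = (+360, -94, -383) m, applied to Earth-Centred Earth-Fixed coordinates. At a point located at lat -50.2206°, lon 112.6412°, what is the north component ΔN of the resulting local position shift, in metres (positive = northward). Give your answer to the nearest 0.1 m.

ΔN = -418.2 m

The local north axis is (−sin φ cos λ, −sin φ sin λ, cos φ), giving ΔN = -106.505 − 66.673 − 245.056 = -418.23 m.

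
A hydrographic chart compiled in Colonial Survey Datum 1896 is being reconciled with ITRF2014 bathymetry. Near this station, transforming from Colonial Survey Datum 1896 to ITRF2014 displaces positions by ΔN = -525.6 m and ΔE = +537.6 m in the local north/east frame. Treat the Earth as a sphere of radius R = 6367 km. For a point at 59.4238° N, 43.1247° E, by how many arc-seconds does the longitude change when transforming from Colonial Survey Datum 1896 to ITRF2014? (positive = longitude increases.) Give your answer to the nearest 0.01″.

Δλ = 34.24″

At latitude 59.4238°, cos φ = 0.508684.
One radian of longitude at latitude φ spans R cos φ, so Δλ = ΔE / (R cos φ) = 537.6 / (6367000 × 0.508684) = 1.6599e-04 rad = 34.237″.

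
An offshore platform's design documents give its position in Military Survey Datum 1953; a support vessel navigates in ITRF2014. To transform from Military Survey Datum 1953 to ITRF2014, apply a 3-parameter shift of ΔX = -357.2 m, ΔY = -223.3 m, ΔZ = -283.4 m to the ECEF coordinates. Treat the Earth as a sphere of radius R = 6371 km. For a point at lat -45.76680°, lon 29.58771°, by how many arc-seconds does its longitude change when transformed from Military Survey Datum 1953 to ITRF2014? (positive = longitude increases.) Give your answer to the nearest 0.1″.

sin φ = -0.716507, cos φ = 0.697580, sin λ = 0.493755, cos λ = 0.869601.
East component: ΔE = −sin λ·ΔX + cos λ·ΔY = −(0.493755)(-357.2) + (0.869601)(-223.3) = -17.81 m.
1° of latitude spans πR/180 = 111195 m; at latitude φ, 1° of longitude spans that × cos φ = 77567.4 m, so Δλ = -17.81 / 77567.4 × 3600 = -0.827″.

Δλ = -0.8″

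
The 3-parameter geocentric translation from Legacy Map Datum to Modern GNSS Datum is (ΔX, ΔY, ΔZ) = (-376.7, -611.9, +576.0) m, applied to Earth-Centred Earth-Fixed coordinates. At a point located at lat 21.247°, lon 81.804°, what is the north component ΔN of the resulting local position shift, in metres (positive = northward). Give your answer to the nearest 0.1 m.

ΔN = 775.8 m

The local north axis is (−sin φ cos λ, −sin φ sin λ, cos φ), giving ΔN = 19.461 + 219.481 + 536.847 = 775.79 m.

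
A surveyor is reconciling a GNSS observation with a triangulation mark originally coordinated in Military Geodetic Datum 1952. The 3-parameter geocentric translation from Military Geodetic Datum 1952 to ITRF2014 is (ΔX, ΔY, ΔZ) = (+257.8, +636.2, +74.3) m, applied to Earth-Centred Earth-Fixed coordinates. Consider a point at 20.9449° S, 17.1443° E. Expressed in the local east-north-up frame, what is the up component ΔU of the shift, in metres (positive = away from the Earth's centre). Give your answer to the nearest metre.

The local up (radial) axis is (cos φ cos λ, cos φ sin λ, sin φ), giving ΔU = 230.067 + 175.147 − 26.560 = 378.65 m.

ΔU = 379 m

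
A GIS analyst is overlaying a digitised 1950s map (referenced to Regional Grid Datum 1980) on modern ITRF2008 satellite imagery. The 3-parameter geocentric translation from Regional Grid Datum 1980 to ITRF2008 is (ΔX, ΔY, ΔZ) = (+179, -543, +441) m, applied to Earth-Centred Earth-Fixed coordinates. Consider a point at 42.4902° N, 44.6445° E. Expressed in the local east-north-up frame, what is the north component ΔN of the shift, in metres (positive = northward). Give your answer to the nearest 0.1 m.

The local north axis is (−sin φ cos λ, −sin φ sin λ, cos φ), giving ΔN = -86.024 + 257.736 + 325.190 = 496.90 m.

ΔN = 496.9 m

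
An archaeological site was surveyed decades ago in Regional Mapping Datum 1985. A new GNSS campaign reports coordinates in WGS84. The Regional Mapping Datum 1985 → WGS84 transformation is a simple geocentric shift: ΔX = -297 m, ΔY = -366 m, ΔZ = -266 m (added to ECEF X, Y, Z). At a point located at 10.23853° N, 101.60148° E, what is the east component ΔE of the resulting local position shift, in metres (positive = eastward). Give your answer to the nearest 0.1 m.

ΔE = 364.5 m

The local east axis at (φ, λ) is (−sin λ, cos λ, 0), so ΔE = −sin(101.60148°)·(-297) + cos(101.60148°)·(-366) = 364.54 m.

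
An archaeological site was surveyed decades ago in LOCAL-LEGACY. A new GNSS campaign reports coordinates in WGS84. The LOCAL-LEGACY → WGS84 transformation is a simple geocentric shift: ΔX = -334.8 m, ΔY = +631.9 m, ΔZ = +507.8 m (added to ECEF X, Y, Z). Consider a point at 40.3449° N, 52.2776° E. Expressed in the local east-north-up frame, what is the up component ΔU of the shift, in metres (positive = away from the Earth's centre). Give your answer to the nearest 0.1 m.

ΔU = 553.6 m

At φ = 40.3449°, λ = 52.2776°: sin φ = 0.647387, cos φ = 0.762161, sin λ = 0.790984, cos λ = 0.611836.
ΔU = cos φ cos λ·ΔX + cos φ sin λ·ΔY + sin φ·ΔZ = (0.762161)(0.611836)(-334.8) + (0.762161)(0.790984)(631.9) + (0.647387)(507.8) = 553.57 m.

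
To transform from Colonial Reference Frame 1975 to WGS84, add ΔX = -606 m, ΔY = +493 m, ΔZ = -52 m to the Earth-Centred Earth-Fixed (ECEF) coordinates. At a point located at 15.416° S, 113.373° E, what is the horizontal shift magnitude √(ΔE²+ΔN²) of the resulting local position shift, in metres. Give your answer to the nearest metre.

At φ = -15.416°, λ = 113.373°: sin φ = -0.265825, cos φ = 0.964021, sin λ = 0.917942, cos λ = -0.396715.
ΔE = −sin λ·ΔX + cos λ·ΔY = −(0.917942)·(-606) + (-0.396715)·(493) = 360.69 m.
ΔN = −sin φ cos λ·ΔX − sin φ sin λ·ΔY + cos φ·ΔZ = −(-0.265825)(-0.396715)(-606) − (-0.265825)(0.917942)(493) + (0.964021)(-52) = 134.08 m.
Horizontal magnitude = √(ΔE² + ΔN²) = √(360.69² + 134.08²) = 384.81 m.

385 m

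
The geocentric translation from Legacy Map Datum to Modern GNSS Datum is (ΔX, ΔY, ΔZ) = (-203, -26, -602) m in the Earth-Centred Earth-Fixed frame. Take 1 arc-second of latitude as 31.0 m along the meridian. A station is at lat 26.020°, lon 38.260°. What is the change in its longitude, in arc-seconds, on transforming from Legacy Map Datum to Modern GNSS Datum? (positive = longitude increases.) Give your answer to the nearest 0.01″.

sin φ = 0.438685, cos φ = 0.898641, sin λ = 0.619231, cos λ = 0.785209.
East component: ΔE = −sin λ·ΔX + cos λ·ΔY = −(0.619231)(-203) + (0.785209)(-26) = 105.29 m.
1° of latitude spans 3600 × 31.00 = 111600 m; at latitude φ, 1° of longitude spans that × cos φ = 100288.3 m, so Δλ = 105.29 / 100288.3 × 3600 = 3.779″.

Δλ = 3.78″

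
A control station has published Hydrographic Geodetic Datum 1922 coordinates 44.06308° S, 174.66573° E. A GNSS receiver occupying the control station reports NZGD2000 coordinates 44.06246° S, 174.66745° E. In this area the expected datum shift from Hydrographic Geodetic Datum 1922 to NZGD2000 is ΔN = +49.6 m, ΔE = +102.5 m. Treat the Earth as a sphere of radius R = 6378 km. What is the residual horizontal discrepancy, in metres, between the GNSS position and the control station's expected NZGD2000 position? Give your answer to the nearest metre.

40 m

Observed coordinate differences: Δφ = +0.00062°, Δλ = +0.00172°.
Converting to metres (1° lat = 111317 m, cos φ = 0.718575): observed ΔN = 69.0 m, observed ΔE = 137.6 m.
Subtracting the expected shift leaves a residual of 69.0 − (49.6) = 19.4 m north and 137.6 − (102.5) = 35.1 m east.
Residual distance = √(19.4² + 35.1²) = 40.1 m.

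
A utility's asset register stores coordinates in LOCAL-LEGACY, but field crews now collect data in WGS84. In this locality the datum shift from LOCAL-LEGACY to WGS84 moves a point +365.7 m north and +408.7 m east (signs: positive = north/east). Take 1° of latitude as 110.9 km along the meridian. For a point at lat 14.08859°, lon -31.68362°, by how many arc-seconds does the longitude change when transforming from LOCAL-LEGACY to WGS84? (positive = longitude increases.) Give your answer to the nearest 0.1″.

At latitude 14.08859°, cos φ = 0.969921.
1° of longitude at this latitude = 110.9 × cos φ = 107.56 km, so Δλ = 408.7 / 107564.2 = 0.0037996° = 13.679″.

Δλ = 13.7″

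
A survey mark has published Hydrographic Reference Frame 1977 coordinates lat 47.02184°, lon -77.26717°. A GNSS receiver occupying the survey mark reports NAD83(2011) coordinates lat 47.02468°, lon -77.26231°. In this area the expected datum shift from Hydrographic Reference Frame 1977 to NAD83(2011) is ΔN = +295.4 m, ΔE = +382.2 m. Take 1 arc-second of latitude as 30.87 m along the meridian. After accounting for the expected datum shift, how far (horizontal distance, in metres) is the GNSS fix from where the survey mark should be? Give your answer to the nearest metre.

Observed coordinate differences: Δφ = +0.00284°, Δλ = +0.00486°.
Converting to metres (1° lat = 111132 m, cos φ = 0.681720): observed ΔN = 315.6 m, observed ΔE = 368.2 m.
Subtracting the expected shift leaves a residual of 315.6 − (295.4) = 20.2 m north and 368.2 − (382.2) = -14.0 m east.
Residual distance = √(20.2² + (-14.0)²) = 24.6 m.

25 m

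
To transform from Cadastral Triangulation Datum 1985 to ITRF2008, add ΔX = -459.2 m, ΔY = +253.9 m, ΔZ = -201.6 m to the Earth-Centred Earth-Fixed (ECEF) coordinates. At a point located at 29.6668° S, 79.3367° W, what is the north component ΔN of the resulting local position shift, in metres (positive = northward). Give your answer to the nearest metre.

ΔN = -341 m

At φ = -29.6668°, λ = -79.3367°: sin φ = -0.494955, cos φ = 0.868918, sin λ = -0.982732, cos λ = 0.185037.
ΔN = −sin φ cos λ·ΔX − sin φ sin λ·ΔY + cos φ·ΔZ = −(-0.494955)(0.185037)(-459.2) − (-0.494955)(-0.982732)(253.9) + (0.868918)(-201.6) = -340.73 m.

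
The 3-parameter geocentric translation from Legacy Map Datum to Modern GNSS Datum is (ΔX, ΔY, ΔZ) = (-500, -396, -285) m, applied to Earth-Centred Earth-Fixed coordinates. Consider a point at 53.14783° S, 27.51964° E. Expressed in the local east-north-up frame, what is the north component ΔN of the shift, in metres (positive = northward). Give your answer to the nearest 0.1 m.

At φ = -53.14783°, λ = 27.51964°: sin φ = -0.800186, cos φ = 0.599752, sin λ = 0.462053, cos λ = 0.886853.
ΔN = −sin φ cos λ·ΔX − sin φ sin λ·ΔY + cos φ·ΔZ = −(-0.800186)(0.886853)(-500) − (-0.800186)(0.462053)(-396) + (0.599752)(-285) = -672.16 m.

ΔN = -672.2 m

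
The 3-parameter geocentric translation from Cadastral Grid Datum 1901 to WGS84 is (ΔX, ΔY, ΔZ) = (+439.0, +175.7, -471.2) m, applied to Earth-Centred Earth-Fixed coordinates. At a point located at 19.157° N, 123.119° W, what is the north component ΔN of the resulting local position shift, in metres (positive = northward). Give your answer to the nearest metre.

The local north axis is (−sin φ cos λ, −sin φ sin λ, cos φ), giving ΔN = 78.712 + 48.290 − 445.106 = -318.10 m.

ΔN = -318 m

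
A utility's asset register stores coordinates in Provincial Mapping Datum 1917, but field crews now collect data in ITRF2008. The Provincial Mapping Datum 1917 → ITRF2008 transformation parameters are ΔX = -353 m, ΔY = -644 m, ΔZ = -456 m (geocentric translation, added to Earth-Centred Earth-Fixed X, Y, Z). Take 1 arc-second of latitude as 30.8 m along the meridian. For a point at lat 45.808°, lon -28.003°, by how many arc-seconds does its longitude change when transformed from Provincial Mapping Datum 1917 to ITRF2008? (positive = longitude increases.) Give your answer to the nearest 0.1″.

sin φ = 0.717008, cos φ = 0.697065, sin λ = -0.469518, cos λ = 0.882923.
East component: ΔE = −sin λ·ΔX + cos λ·ΔY = −(-0.469518)(-353) + (0.882923)(-644) = -734.34 m.
1° of latitude spans 3600 × 30.80 = 110880 m; at latitude φ, 1° of longitude spans that × cos φ = 77290.6 m, so Δλ = -734.34 / 77290.6 × 3600 = -34.204″.

Δλ = -34.2″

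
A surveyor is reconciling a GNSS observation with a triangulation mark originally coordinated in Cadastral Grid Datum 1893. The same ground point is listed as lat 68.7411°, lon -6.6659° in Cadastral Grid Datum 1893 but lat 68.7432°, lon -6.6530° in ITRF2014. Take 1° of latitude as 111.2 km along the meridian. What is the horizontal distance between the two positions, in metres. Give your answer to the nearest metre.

570 m

Δφ = 68.7432° − 68.7411° = +0.0021°; Δλ = -6.6530° − -6.6659° = +0.0129°.
ΔN = Δφ × 111200 = 233.5 m; ΔE = Δλ × 111200 × cos(68.7411°) = +0.0129 × 111200 × 0.362583 = 520.1 m.
Distance = √(ΔE² + ΔN²) = √(520.1² + 233.5²) = 570.1 m.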